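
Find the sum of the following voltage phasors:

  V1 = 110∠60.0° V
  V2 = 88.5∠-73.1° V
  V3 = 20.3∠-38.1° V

Step 1 — Convert each phasor to rectangular form:
  V1 = 110·(cos(60.0°) + j·sin(60.0°)) = 55 + j95.26 V
  V2 = 88.5·(cos(-73.1°) + j·sin(-73.1°)) = 25.73 - j84.68 V
  V3 = 20.3·(cos(-38.1°) + j·sin(-38.1°)) = 15.97 - j12.53 V
Step 2 — Sum components: V_total = 96.7 - j1.941 V.
Step 3 — Convert to polar: |V_total| = 96.72 V, ∠V_total = -1.1°.

V_total = 96.72∠-1.1° V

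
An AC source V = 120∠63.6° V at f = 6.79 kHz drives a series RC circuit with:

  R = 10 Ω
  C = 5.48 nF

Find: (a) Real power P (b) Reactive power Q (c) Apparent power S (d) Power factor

Step 1 — Angular frequency: ω = 2π·f = 2π·6790 = 4.266e+04 rad/s.
Step 2 — Component impedances:
  R: Z = R = 10 Ω
  C: Z = 1/(jωC) = -j/(ω·C) = 0 - j4277 Ω
Step 3 — Series combination: Z_total = R + C = 10 - j4277 Ω = 4277∠-89.9° Ω.
Step 4 — Source phasor: V = 120∠63.6° V = 53.36 + j107.5 V.
Step 5 — Current: I = V / Z = -0.0251 + j0.01253 A = 0.02805∠153.5° A.
Step 6 — Complex power: S = V·I* = 0.007871 - j3.367 VA.
Step 7 — Real power: P = Re(S) = 0.007871 W.
Step 8 — Reactive power: Q = Im(S) = -3.367 VAR.
Step 9 — Apparent power: |S| = 3.367 VA.
Step 10 — Power factor: PF = P/|S| = 0.002338 (leading).

(a) P = 0.007871 W  (b) Q = -3.367 VAR  (c) S = 3.367 VA  (d) PF = 0.002338 (leading)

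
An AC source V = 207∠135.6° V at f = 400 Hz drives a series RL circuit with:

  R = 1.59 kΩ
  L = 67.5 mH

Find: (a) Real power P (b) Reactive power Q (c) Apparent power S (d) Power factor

Step 1 — Angular frequency: ω = 2π·f = 2π·400 = 2513 rad/s.
Step 2 — Component impedances:
  R: Z = R = 1590 Ω
  L: Z = jωL = j·2513·0.0675 = 0 + j169.6 Ω
Step 3 — Series combination: Z_total = R + L = 1590 + j169.6 Ω = 1599∠6.1° Ω.
Step 4 — Source phasor: V = 207∠135.6° V = -147.9 + j144.8 V.
Step 5 — Current: I = V / Z = -0.08236 + j0.09988 A = 0.1295∠129.5° A.
Step 6 — Complex power: S = V·I* = 26.65 + j2.843 VA.
Step 7 — Real power: P = Re(S) = 26.65 W.
Step 8 — Reactive power: Q = Im(S) = 2.843 VAR.
Step 9 — Apparent power: |S| = 26.8 VA.
Step 10 — Power factor: PF = P/|S| = 0.9944 (lagging).

(a) P = 26.65 W  (b) Q = 2.843 VAR  (c) S = 26.8 VA  (d) PF = 0.9944 (lagging)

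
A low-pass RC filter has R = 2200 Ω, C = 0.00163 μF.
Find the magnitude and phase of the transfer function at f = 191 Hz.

Step 1 — Angular frequency: ω = 2π·191 = 1200 rad/s.
Step 2 — Transfer function: H(jω) = 1/(1 + jωRC).
Step 3 — Denominator: 1 + jωRC = 1 + j·1200·2200·1.63e-09 = 1 + j0.004304.
Step 4 — H = 1 - j0.004303.
Step 5 — Magnitude: |H| = 1 (-0.0 dB); phase: φ = -0.2°.

|H| = 1 (-0.0 dB), φ = -0.2°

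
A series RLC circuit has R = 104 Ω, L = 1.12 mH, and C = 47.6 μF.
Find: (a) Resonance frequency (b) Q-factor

Step 1 — Resonance condition Im(Z)=0 gives ω₀ = 1/√(LC).
Step 2 — ω₀ = 1/√(0.00112·4.76e-05) = 4331 rad/s.
Step 3 — f₀ = ω₀/(2π) = 689.3 Hz.
Step 4 — Series Q: Q = ω₀L/R = 4331·0.00112/104 = 0.04664.

(a) f₀ = 689.3 Hz  (b) Q = 0.04664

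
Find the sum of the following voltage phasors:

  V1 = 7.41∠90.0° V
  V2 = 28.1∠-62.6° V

Step 1 — Convert each phasor to rectangular form:
  V1 = 7.41·(cos(90.0°) + j·sin(90.0°)) = 0 + j7.41 V
  V2 = 28.1·(cos(-62.6°) + j·sin(-62.6°)) = 12.93 - j24.95 V
Step 2 — Sum components: V_total = 12.93 - j17.54 V.
Step 3 — Convert to polar: |V_total| = 21.79 V, ∠V_total = -53.6°.

V_total = 21.79∠-53.6° V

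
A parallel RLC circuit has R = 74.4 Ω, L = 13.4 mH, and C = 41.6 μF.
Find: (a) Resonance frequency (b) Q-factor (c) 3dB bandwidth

Step 1 — Resonance: ω₀ = 1/√(LC) = 1/√(0.0134·4.16e-05) = 1339 rad/s.
Step 2 — f₀ = ω₀/(2π) = 213.2 Hz.
Step 3 — Parallel Q: Q = R/(ω₀L) = 74.4/(1339·0.0134) = 4.145.
Step 4 — Bandwidth: Δω = ω₀/Q = 323.1 rad/s; BW = Δω/(2π) = 51.42 Hz.

(a) f₀ = 213.2 Hz  (b) Q = 4.145  (c) BW = 51.42 Hz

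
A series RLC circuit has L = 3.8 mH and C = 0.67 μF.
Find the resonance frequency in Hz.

Step 1 — Resonance condition Im(Z)=0 gives ω₀ = 1/√(LC).
Step 2 — ω₀ = 1/√(0.0038·6.7e-07) = 1.982e+04 rad/s.
Step 3 — f₀ = ω₀/(2π) = 3154 Hz.

f₀ = 3154 Hz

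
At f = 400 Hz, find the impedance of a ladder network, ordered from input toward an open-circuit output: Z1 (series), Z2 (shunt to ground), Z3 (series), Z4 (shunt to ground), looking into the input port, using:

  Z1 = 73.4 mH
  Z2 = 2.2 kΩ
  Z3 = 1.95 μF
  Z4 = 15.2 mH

Step 1 — Angular frequency: ω = 2π·f = 2π·400 = 2513 rad/s.
Step 2 — Component impedances:
  Z1: Z = jωL = j·2513·0.0734 = 0 + j184.5 Ω
  Z2: Z = R = 2200 Ω
  Z3: Z = 1/(jωC) = -j/(ω·C) = 0 - j204 Ω
  Z4: Z = jωL = j·2513·0.0152 = 0 + j38.2 Ω
Step 3 — Ladder network (open output): work backward from the far end, alternating series and parallel combinations. Z_in = 12.43 + j19.57 Ω = 23.18∠57.6° Ω.

Z = 12.43 + j19.57 Ω = 23.18∠57.6° Ω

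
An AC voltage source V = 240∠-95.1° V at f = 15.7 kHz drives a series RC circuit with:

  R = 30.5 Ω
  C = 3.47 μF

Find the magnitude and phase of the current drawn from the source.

Step 1 — Angular frequency: ω = 2π·f = 2π·1.57e+04 = 9.865e+04 rad/s.
Step 2 — Component impedances:
  R: Z = R = 30.5 Ω
  C: Z = 1/(jωC) = -j/(ω·C) = 0 - j2.921 Ω
Step 3 — Series combination: Z_total = R + C = 30.5 - j2.921 Ω = 30.64∠-5.5° Ω.
Step 4 — Source phasor: V = 240∠-95.1° V = -21.33 - j239 V.
Step 5 — Ohm's law: I = V / Z_total = (-21.33 - j239) / (30.5 - j2.921) = 0.05076 - j7.833 A.
Step 6 — Convert to polar: |I| = 7.833 A, ∠I = -89.6°.

I = 7.833∠-89.6° A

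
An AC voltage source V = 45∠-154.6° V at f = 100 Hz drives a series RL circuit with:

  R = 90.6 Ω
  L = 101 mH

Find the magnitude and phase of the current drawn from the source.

Step 1 — Angular frequency: ω = 2π·f = 2π·100 = 628.3 rad/s.
Step 2 — Component impedances:
  R: Z = R = 90.6 Ω
  L: Z = jωL = j·628.3·0.101 = 0 + j63.46 Ω
Step 3 — Series combination: Z_total = R + L = 90.6 + j63.46 Ω = 110.6∠35.0° Ω.
Step 4 — Source phasor: V = 45∠-154.6° V = -40.65 - j19.3 V.
Step 5 — Ohm's law: I = V / Z_total = (-40.65 - j19.3) / (90.6 + j63.46) = -0.4011 + j0.06791 A.
Step 6 — Convert to polar: |I| = 0.4068 A, ∠I = 170.4°.

I = 0.4068∠170.4° A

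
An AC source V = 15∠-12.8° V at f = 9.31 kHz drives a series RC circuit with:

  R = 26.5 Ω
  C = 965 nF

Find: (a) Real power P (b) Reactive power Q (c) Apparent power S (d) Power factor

Step 1 — Angular frequency: ω = 2π·f = 2π·9310 = 5.85e+04 rad/s.
Step 2 — Component impedances:
  R: Z = R = 26.5 Ω
  C: Z = 1/(jωC) = -j/(ω·C) = 0 - j17.72 Ω
Step 3 — Series combination: Z_total = R + C = 26.5 - j17.72 Ω = 31.88∠-33.8° Ω.
Step 4 — Source phasor: V = 15∠-12.8° V = 14.63 - j3.323 V.
Step 5 — Current: I = V / Z = 0.4394 + j0.1684 A = 0.4706∠21.0° A.
Step 6 — Complex power: S = V·I* = 5.868 - j3.923 VA.
Step 7 — Real power: P = Re(S) = 5.868 W.
Step 8 — Reactive power: Q = Im(S) = -3.923 VAR.
Step 9 — Apparent power: |S| = 7.059 VA.
Step 10 — Power factor: PF = P/|S| = 0.8313 (leading).

(a) P = 5.868 W  (b) Q = -3.923 VAR  (c) S = 7.059 VA  (d) PF = 0.8313 (leading)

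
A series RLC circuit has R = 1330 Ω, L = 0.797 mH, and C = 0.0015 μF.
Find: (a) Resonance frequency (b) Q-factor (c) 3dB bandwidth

Step 1 — Resonance: ω₀ = 1/√(LC) = 1/√(0.000797·1.5e-09) = 9.146e+05 rad/s.
Step 2 — f₀ = ω₀/(2π) = 1.456e+05 Hz.
Step 3 — Series Q: Q = ω₀L/R = 9.146e+05·0.000797/1330 = 0.5481.
Step 4 — Bandwidth: Δω = ω₀/Q = 1.669e+06 rad/s; BW = Δω/(2π) = 2.656e+05 Hz.

(a) f₀ = 1.456e+05 Hz  (b) Q = 0.5481  (c) BW = 2.656e+05 Hz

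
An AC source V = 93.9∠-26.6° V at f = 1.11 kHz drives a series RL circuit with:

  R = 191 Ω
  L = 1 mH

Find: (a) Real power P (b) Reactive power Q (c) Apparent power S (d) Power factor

Step 1 — Angular frequency: ω = 2π·f = 2π·1110 = 6974 rad/s.
Step 2 — Component impedances:
  R: Z = R = 191 Ω
  L: Z = jωL = j·6974·0.001 = 0 + j6.974 Ω
Step 3 — Series combination: Z_total = R + L = 191 + j6.974 Ω = 191.1∠2.1° Ω.
Step 4 — Source phasor: V = 93.9∠-26.6° V = 83.96 - j42.04 V.
Step 5 — Current: I = V / Z = 0.431 - j0.2359 A = 0.4913∠-28.7° A.
Step 6 — Complex power: S = V·I* = 46.1 + j1.683 VA.
Step 7 — Real power: P = Re(S) = 46.1 W.
Step 8 — Reactive power: Q = Im(S) = 1.683 VAR.
Step 9 — Apparent power: |S| = 46.13 VA.
Step 10 — Power factor: PF = P/|S| = 0.9993 (lagging).

(a) P = 46.1 W  (b) Q = 1.683 VAR  (c) S = 46.13 VA  (d) PF = 0.9993 (lagging)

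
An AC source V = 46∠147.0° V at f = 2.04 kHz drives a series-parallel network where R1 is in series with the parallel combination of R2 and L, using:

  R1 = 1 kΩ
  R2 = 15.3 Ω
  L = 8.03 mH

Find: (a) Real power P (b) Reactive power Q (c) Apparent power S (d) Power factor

Step 1 — Angular frequency: ω = 2π·f = 2π·2040 = 1.282e+04 rad/s.
Step 2 — Component impedances:
  R1: Z = R = 1000 Ω
  R2: Z = R = 15.3 Ω
  L: Z = jωL = j·1.282e+04·0.00803 = 0 + j102.9 Ω
Step 3 — Parallel branch: R2 || L = 1/(1/R2 + 1/L) = 14.97 + j2.225 Ω.
Step 4 — Series with R1: Z_total = R1 + (R2 || L) = 1015 + j2.225 Ω = 1015∠0.1° Ω.
Step 5 — Source phasor: V = 46∠147.0° V = -38.58 + j25.05 V.
Step 6 — Current: I = V / Z = -0.03796 + j0.02477 A = 0.04532∠146.9° A.
Step 7 — Complex power: S = V·I* = 2.085 + j0.004571 VA.
Step 8 — Real power: P = Re(S) = 2.085 W.
Step 9 — Reactive power: Q = Im(S) = 0.004571 VAR.
Step 10 — Apparent power: |S| = 2.085 VA.
Step 11 — Power factor: PF = P/|S| = 1 (lagging).

(a) P = 2.085 W  (b) Q = 0.004571 VAR  (c) S = 2.085 VA  (d) PF = 1 (lagging)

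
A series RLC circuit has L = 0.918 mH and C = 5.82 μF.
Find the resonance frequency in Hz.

Step 1 — Resonance condition Im(Z)=0 gives ω₀ = 1/√(LC).
Step 2 — ω₀ = 1/√(0.000918·5.82e-06) = 1.368e+04 rad/s.
Step 3 — f₀ = ω₀/(2π) = 2177 Hz.

f₀ = 2177 Hz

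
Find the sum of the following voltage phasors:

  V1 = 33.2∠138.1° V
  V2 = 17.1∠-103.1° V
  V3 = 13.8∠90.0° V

Step 1 — Convert each phasor to rectangular form:
  V1 = 33.2·(cos(138.1°) + j·sin(138.1°)) = -24.71 + j22.17 V
  V2 = 17.1·(cos(-103.1°) + j·sin(-103.1°)) = -3.876 - j16.65 V
  V3 = 13.8·(cos(90.0°) + j·sin(90.0°)) = 0 + j13.8 V
Step 2 — Sum components: V_total = -28.59 + j19.32 V.
Step 3 — Convert to polar: |V_total| = 34.5 V, ∠V_total = 146.0°.

V_total = 34.5∠146.0° V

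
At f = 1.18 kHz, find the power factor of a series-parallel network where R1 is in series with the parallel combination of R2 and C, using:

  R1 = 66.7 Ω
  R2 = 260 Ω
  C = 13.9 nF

Step 1 — Angular frequency: ω = 2π·f = 2π·1180 = 7414 rad/s.
Step 2 — Component impedances:
  R1: Z = R = 66.7 Ω
  R2: Z = R = 260 Ω
  C: Z = 1/(jωC) = -j/(ω·C) = 0 - j9703 Ω
Step 3 — Parallel branch: R2 || C = 1/(1/R2 + 1/C) = 259.8 - j6.962 Ω.
Step 4 — Series with R1: Z_total = R1 + (R2 || C) = 326.5 - j6.962 Ω = 326.6∠-1.2° Ω.
Step 5 — Power factor: PF = cos(φ) = Re(Z)/|Z| = 326.51/326.59 = 0.9998.
Step 6 — Type: Im(Z) = -6.962 ⇒ leading (phase φ = -1.2°).

PF = 0.9998 (leading, φ = -1.2°)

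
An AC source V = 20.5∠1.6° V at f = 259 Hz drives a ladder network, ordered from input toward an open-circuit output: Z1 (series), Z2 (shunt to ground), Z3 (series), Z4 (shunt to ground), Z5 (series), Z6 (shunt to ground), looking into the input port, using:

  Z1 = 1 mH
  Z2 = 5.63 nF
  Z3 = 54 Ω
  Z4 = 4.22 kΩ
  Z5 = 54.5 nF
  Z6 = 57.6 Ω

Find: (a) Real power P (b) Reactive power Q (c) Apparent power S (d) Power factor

Step 1 — Angular frequency: ω = 2π·f = 2π·259 = 1627 rad/s.
Step 2 — Component impedances:
  Z1: Z = jωL = j·1627·0.001 = 0 + j1.627 Ω
  Z2: Z = 1/(jωC) = -j/(ω·C) = 0 - j1.091e+05 Ω
  Z3: Z = R = 54 Ω
  Z4: Z = R = 4220 Ω
  Z5: Z = 1/(jωC) = -j/(ω·C) = 0 - j1.128e+04 Ω
  Z6: Z = R = 57.6 Ω
Step 3 — Ladder network (open output): work backward from the far end, alternating series and parallel combinations. Z_in = 3653 - j1486 Ω = 3943∠-22.1° Ω.
Step 4 — Source phasor: V = 20.5∠1.6° V = 20.49 + j0.5724 V.
Step 5 — Current: I = V / Z = 0.004759 + j0.002092 A = 0.005198∠23.7° A.
Step 6 — Complex power: S = V·I* = 0.09872 - j0.04015 VA.
Step 7 — Real power: P = Re(S) = 0.09872 W.
Step 8 — Reactive power: Q = Im(S) = -0.04015 VAR.
Step 9 — Apparent power: |S| = 0.1066 VA.
Step 10 — Power factor: PF = P/|S| = 0.9263 (leading).

(a) P = 0.09872 W  (b) Q = -0.04015 VAR  (c) S = 0.1066 VA  (d) PF = 0.9263 (leading)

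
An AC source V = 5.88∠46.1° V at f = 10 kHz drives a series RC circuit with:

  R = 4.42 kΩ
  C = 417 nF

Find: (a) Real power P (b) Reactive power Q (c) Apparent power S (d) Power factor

Step 1 — Angular frequency: ω = 2π·f = 2π·1e+04 = 6.283e+04 rad/s.
Step 2 — Component impedances:
  R: Z = R = 4420 Ω
  C: Z = 1/(jωC) = -j/(ω·C) = 0 - j38.17 Ω
Step 3 — Series combination: Z_total = R + C = 4420 - j38.17 Ω = 4420∠-0.5° Ω.
Step 4 — Source phasor: V = 5.88∠46.1° V = 4.077 + j4.237 V.
Step 5 — Current: I = V / Z = 0.0009141 + j0.0009665 A = 0.00133∠46.6° A.
Step 6 — Complex power: S = V·I* = 0.007822 - j6.754e-05 VA.
Step 7 — Real power: P = Re(S) = 0.007822 W.
Step 8 — Reactive power: Q = Im(S) = -6.754e-05 VAR.
Step 9 — Apparent power: |S| = 0.007822 VA.
Step 10 — Power factor: PF = P/|S| = 1 (leading).

(a) P = 0.007822 W  (b) Q = -6.754e-05 VAR  (c) S = 0.007822 VA  (d) PF = 1 (leading)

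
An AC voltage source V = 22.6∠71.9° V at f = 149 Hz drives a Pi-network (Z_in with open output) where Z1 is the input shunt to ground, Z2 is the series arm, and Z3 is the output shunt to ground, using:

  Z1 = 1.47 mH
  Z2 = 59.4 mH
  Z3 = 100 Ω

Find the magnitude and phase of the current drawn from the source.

Step 1 — Angular frequency: ω = 2π·f = 2π·149 = 936.2 rad/s.
Step 2 — Component impedances:
  Z1: Z = jωL = j·936.2·0.00147 = 0 + j1.376 Ω
  Z2: Z = jωL = j·936.2·0.0594 = 0 + j55.61 Ω
  Z3: Z = R = 100 Ω
Step 3 — With open output, the series arm Z2 and the output shunt Z3 appear in series to ground: Z2 + Z3 = 100 + j55.61 Ω.
Step 4 — Parallel with input shunt Z1: Z_in = Z1 || (Z2 + Z3) = 0.0143 + j1.368 Ω = 1.368∠89.4° Ω.
Step 5 — Source phasor: V = 22.6∠71.9° V = 7.021 + j21.48 V.
Step 6 — Ohm's law: I = V / Z_total = (7.021 + j21.48) / (0.0143 + j1.368) = 15.75 - j4.968 A.
Step 7 — Convert to polar: |I| = 16.52 A, ∠I = -17.5°.

I = 16.52∠-17.5° A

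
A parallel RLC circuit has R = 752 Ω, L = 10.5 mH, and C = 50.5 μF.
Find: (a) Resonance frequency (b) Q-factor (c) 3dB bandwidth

Step 1 — Resonance: ω₀ = 1/√(LC) = 1/√(0.0105·5.05e-05) = 1373 rad/s.
Step 2 — f₀ = ω₀/(2π) = 218.6 Hz.
Step 3 — Parallel Q: Q = R/(ω₀L) = 752/(1373·0.0105) = 52.15.
Step 4 — Bandwidth: Δω = ω₀/Q = 26.33 rad/s; BW = Δω/(2π) = 4.191 Hz.

(a) f₀ = 218.6 Hz  (b) Q = 52.15  (c) BW = 4.191 Hz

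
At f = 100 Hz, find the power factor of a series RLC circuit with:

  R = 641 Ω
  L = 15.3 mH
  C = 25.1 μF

Step 1 — Angular frequency: ω = 2π·f = 2π·100 = 628.3 rad/s.
Step 2 — Component impedances:
  R: Z = R = 641 Ω
  L: Z = jωL = j·628.3·0.0153 = 0 + j9.613 Ω
  C: Z = 1/(jωC) = -j/(ω·C) = 0 - j63.41 Ω
Step 3 — Series combination: Z_total = R + L + C = 641 - j53.8 Ω = 643.3∠-4.8° Ω.
Step 4 — Power factor: PF = cos(φ) = Re(Z)/|Z| = 641/643.25 = 0.9965.
Step 5 — Type: Im(Z) = -53.8 ⇒ leading (phase φ = -4.8°).

PF = 0.9965 (leading, φ = -4.8°)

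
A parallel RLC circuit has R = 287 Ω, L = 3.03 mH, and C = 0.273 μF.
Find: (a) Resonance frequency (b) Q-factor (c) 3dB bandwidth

Step 1 — Resonance: ω₀ = 1/√(LC) = 1/√(0.00303·2.73e-07) = 3.477e+04 rad/s.
Step 2 — f₀ = ω₀/(2π) = 5534 Hz.
Step 3 — Parallel Q: Q = R/(ω₀L) = 287/(3.477e+04·0.00303) = 2.724.
Step 4 — Bandwidth: Δω = ω₀/Q = 1.276e+04 rad/s; BW = Δω/(2π) = 2031 Hz.

(a) f₀ = 5534 Hz  (b) Q = 2.724  (c) BW = 2031 Hz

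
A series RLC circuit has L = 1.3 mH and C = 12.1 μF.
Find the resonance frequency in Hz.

Step 1 — Resonance condition Im(Z)=0 gives ω₀ = 1/√(LC).
Step 2 — ω₀ = 1/√(0.0013·1.21e-05) = 7973 rad/s.
Step 3 — f₀ = ω₀/(2π) = 1269 Hz.

f₀ = 1269 Hz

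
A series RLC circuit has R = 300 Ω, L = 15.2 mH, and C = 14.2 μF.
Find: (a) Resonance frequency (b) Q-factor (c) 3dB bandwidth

Step 1 — Resonance condition Im(Z)=0 gives ω₀ = 1/√(LC).
Step 2 — ω₀ = 1/√(0.0152·1.42e-05) = 2152 rad/s.
Step 3 — f₀ = ω₀/(2π) = 342.6 Hz.
Step 4 — Series Q: Q = ω₀L/R = 2152·0.0152/300 = 0.1091.
Step 5 — 3dB bandwidth: Δω = ω₀/Q = 1.974e+04 rad/s; BW = Δω/(2π) = 3141 Hz.

(a) f₀ = 342.6 Hz  (b) Q = 0.1091  (c) BW = 3141 Hz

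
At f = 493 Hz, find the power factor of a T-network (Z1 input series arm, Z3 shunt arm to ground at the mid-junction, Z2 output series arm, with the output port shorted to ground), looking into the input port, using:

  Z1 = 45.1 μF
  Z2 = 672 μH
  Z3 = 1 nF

Step 1 — Angular frequency: ω = 2π·f = 2π·493 = 3098 rad/s.
Step 2 — Component impedances:
  Z1: Z = 1/(jωC) = -j/(ω·C) = 0 - j7.158 Ω
  Z2: Z = jωL = j·3098·0.000672 = 0 + j2.082 Ω
  Z3: Z = 1/(jωC) = -j/(ω·C) = 0 - j3.228e+05 Ω
Step 3 — With the output port shorted to ground, the output series arm Z2 runs from the junction to ground; the shunt arm Z3 also runs from the junction to ground. They appear in parallel: Z3 || Z2 = 0 + j2.082 Ω.
Step 4 — Series with input arm Z1: Z_in = Z1 + (Z3 || Z2) = 0 - j5.076 Ω = 5.076∠-90.0° Ω.
Step 5 — Power factor: PF = cos(φ) = Re(Z)/|Z| = 0/5.076 = 0.
Step 6 — Type: Im(Z) = -5.076 ⇒ leading (phase φ = -90.0°).

PF = 0 (leading, φ = -90.0°)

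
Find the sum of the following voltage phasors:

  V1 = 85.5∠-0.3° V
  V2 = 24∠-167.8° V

Step 1 — Convert each phasor to rectangular form:
  V1 = 85.5·(cos(-0.3°) + j·sin(-0.3°)) = 85.5 - j0.4477 V
  V2 = 24·(cos(-167.8°) + j·sin(-167.8°)) = -23.46 - j5.072 V
Step 2 — Sum components: V_total = 62.04 - j5.519 V.
Step 3 — Convert to polar: |V_total| = 62.29 V, ∠V_total = -5.1°.

V_total = 62.29∠-5.1° V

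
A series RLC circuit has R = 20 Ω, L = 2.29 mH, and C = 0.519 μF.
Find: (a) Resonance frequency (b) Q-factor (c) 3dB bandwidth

Step 1 — Resonance: ω₀ = 1/√(LC) = 1/√(0.00229·5.19e-07) = 2.901e+04 rad/s.
Step 2 — f₀ = ω₀/(2π) = 4617 Hz.
Step 3 — Series Q: Q = ω₀L/R = 2.901e+04·0.00229/20 = 3.321.
Step 4 — Bandwidth: Δω = ω₀/Q = 8734 rad/s; BW = Δω/(2π) = 1390 Hz.

(a) f₀ = 4617 Hz  (b) Q = 3.321  (c) BW = 1390 Hz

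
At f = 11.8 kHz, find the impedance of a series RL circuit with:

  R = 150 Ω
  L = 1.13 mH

Step 1 — Angular frequency: ω = 2π·f = 2π·1.18e+04 = 7.414e+04 rad/s.
Step 2 — Component impedances:
  R: Z = R = 150 Ω
  L: Z = jωL = j·7.414e+04·0.00113 = 0 + j83.78 Ω
Step 3 — Series combination: Z_total = R + L = 150 + j83.78 Ω = 171.8∠29.2° Ω.

Z = 150 + j83.78 Ω = 171.8∠29.2° Ω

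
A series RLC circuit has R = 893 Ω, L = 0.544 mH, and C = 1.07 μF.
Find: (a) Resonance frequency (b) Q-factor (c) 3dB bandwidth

Step 1 — Resonance condition Im(Z)=0 gives ω₀ = 1/√(LC).
Step 2 — ω₀ = 1/√(0.000544·1.07e-06) = 4.145e+04 rad/s.
Step 3 — f₀ = ω₀/(2π) = 6597 Hz.
Step 4 — Series Q: Q = ω₀L/R = 4.145e+04·0.000544/893 = 0.02525.
Step 5 — 3dB bandwidth: Δω = ω₀/Q = 1.642e+06 rad/s; BW = Δω/(2π) = 2.613e+05 Hz.

(a) f₀ = 6597 Hz  (b) Q = 0.02525  (c) BW = 2.613e+05 Hz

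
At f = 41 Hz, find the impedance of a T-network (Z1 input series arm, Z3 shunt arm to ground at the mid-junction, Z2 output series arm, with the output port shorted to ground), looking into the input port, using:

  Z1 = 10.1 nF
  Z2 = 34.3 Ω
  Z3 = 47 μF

Step 1 — Angular frequency: ω = 2π·f = 2π·41 = 257.6 rad/s.
Step 2 — Component impedances:
  Z1: Z = 1/(jωC) = -j/(ω·C) = 0 - j3.843e+05 Ω
  Z2: Z = R = 34.3 Ω
  Z3: Z = 1/(jωC) = -j/(ω·C) = 0 - j82.59 Ω
Step 3 — With the output port shorted to ground, the output series arm Z2 runs from the junction to ground; the shunt arm Z3 also runs from the junction to ground. They appear in parallel: Z3 || Z2 = 29.25 - j12.15 Ω.
Step 4 — Series with input arm Z1: Z_in = Z1 + (Z3 || Z2) = 29.25 - j3.844e+05 Ω = 3.844e+05∠-90.0° Ω.

Z = 29.25 - j3.844e+05 Ω = 3.844e+05∠-90.0° Ω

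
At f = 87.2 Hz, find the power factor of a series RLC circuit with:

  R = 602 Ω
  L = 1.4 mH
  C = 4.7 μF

Step 1 — Angular frequency: ω = 2π·f = 2π·87.2 = 547.9 rad/s.
Step 2 — Component impedances:
  R: Z = R = 602 Ω
  L: Z = jωL = j·547.9·0.0014 = 0 + j0.7671 Ω
  C: Z = 1/(jωC) = -j/(ω·C) = 0 - j388.3 Ω
Step 3 — Series combination: Z_total = R + L + C = 602 - j387.6 Ω = 716∠-32.8° Ω.
Step 4 — Power factor: PF = cos(φ) = Re(Z)/|Z| = 602/716 = 0.8408.
Step 5 — Type: Im(Z) = -387.6 ⇒ leading (phase φ = -32.8°).

PF = 0.8408 (leading, φ = -32.8°)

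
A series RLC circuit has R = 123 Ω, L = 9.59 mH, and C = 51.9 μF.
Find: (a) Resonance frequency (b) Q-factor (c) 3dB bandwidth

Step 1 — Resonance condition Im(Z)=0 gives ω₀ = 1/√(LC).
Step 2 — ω₀ = 1/√(0.00959·5.19e-05) = 1417 rad/s.
Step 3 — f₀ = ω₀/(2π) = 225.6 Hz.
Step 4 — Series Q: Q = ω₀L/R = 1417·0.00959/123 = 0.1105.
Step 5 — 3dB bandwidth: Δω = ω₀/Q = 1.283e+04 rad/s; BW = Δω/(2π) = 2041 Hz.

(a) f₀ = 225.6 Hz  (b) Q = 0.1105  (c) BW = 2041 Hz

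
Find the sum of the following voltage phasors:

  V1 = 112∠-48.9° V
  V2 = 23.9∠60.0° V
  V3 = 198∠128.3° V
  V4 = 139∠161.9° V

Step 1 — Convert each phasor to rectangular form:
  V1 = 112·(cos(-48.9°) + j·sin(-48.9°)) = 73.63 - j84.4 V
  V2 = 23.9·(cos(60.0°) + j·sin(60.0°)) = 11.95 + j20.7 V
  V3 = 198·(cos(128.3°) + j·sin(128.3°)) = -122.7 + j155.4 V
  V4 = 139·(cos(161.9°) + j·sin(161.9°)) = -132.1 + j43.18 V
Step 2 — Sum components: V_total = -169.3 + j134.9 V.
Step 3 — Convert to polar: |V_total| = 216.4 V, ∠V_total = 141.5°.

V_total = 216.4∠141.5° V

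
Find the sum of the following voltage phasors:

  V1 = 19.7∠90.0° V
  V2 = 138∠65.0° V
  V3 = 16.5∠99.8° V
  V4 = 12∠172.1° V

Step 1 — Convert each phasor to rectangular form:
  V1 = 19.7·(cos(90.0°) + j·sin(90.0°)) = 0 + j19.7 V
  V2 = 138·(cos(65.0°) + j·sin(65.0°)) = 58.32 + j125.1 V
  V3 = 16.5·(cos(99.8°) + j·sin(99.8°)) = -2.808 + j16.26 V
  V4 = 12·(cos(172.1°) + j·sin(172.1°)) = -11.89 + j1.649 V
Step 2 — Sum components: V_total = 43.63 + j162.7 V.
Step 3 — Convert to polar: |V_total| = 168.4 V, ∠V_total = 75.0°.

V_total = 168.4∠75.0° V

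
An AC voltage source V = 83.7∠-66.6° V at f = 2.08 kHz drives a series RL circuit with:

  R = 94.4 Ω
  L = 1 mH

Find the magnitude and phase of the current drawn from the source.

Step 1 — Angular frequency: ω = 2π·f = 2π·2080 = 1.307e+04 rad/s.
Step 2 — Component impedances:
  R: Z = R = 94.4 Ω
  L: Z = jωL = j·1.307e+04·0.001 = 0 + j13.07 Ω
Step 3 — Series combination: Z_total = R + L = 94.4 + j13.07 Ω = 95.3∠7.9° Ω.
Step 4 — Source phasor: V = 83.7∠-66.6° V = 33.24 - j76.82 V.
Step 5 — Ohm's law: I = V / Z_total = (33.24 - j76.82) / (94.4 + j13.07) = 0.235 - j0.8463 A.
Step 6 — Convert to polar: |I| = 0.8783 A, ∠I = -74.5°.

I = 0.8783∠-74.5° A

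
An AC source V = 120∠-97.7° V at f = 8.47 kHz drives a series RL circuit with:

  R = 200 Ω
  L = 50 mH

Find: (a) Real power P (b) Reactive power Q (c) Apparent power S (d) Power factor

Step 1 — Angular frequency: ω = 2π·f = 2π·8470 = 5.322e+04 rad/s.
Step 2 — Component impedances:
  R: Z = R = 200 Ω
  L: Z = jωL = j·5.322e+04·0.05 = 0 + j2661 Ω
Step 3 — Series combination: Z_total = R + L = 200 + j2661 Ω = 2668∠85.7° Ω.
Step 4 — Source phasor: V = 120∠-97.7° V = -16.08 - j118.9 V.
Step 5 — Current: I = V / Z = -0.04489 + j0.002668 A = 0.04497∠176.6° A.
Step 6 — Complex power: S = V·I* = 0.4045 + j5.381 VA.
Step 7 — Real power: P = Re(S) = 0.4045 W.
Step 8 — Reactive power: Q = Im(S) = 5.381 VAR.
Step 9 — Apparent power: |S| = 5.396 VA.
Step 10 — Power factor: PF = P/|S| = 0.07495 (lagging).

(a) P = 0.4045 W  (b) Q = 5.381 VAR  (c) S = 5.396 VA  (d) PF = 0.07495 (lagging)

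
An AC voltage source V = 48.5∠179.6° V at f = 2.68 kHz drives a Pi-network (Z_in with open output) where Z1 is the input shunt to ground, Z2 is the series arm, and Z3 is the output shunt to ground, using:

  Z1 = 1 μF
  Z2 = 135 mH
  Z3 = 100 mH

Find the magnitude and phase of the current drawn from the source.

Step 1 — Angular frequency: ω = 2π·f = 2π·2680 = 1.684e+04 rad/s.
Step 2 — Component impedances:
  Z1: Z = 1/(jωC) = -j/(ω·C) = 0 - j59.39 Ω
  Z2: Z = jωL = j·1.684e+04·0.135 = 0 + j2273 Ω
  Z3: Z = jωL = j·1.684e+04·0.1 = 0 + j1684 Ω
Step 3 — With open output, the series arm Z2 and the output shunt Z3 appear in series to ground: Z2 + Z3 = 0 + j3957 Ω.
Step 4 — Parallel with input shunt Z1: Z_in = Z1 || (Z2 + Z3) = 0 - j60.29 Ω = 60.29∠-90.0° Ω.
Step 5 — Source phasor: V = 48.5∠179.6° V = -48.5 + j0.3386 V.
Step 6 — Ohm's law: I = V / Z_total = (-48.5 + j0.3386) / (0 - j60.29) = -0.005616 - j0.8044 A.
Step 7 — Convert to polar: |I| = 0.8044 A, ∠I = -90.4°.

I = 0.8044∠-90.4° A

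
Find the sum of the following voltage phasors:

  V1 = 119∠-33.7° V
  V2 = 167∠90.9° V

Step 1 — Convert each phasor to rectangular form:
  V1 = 119·(cos(-33.7°) + j·sin(-33.7°)) = 99 - j66.03 V
  V2 = 167·(cos(90.9°) + j·sin(90.9°)) = -2.623 + j167 V
Step 2 — Sum components: V_total = 96.38 + j101 V.
Step 3 — Convert to polar: |V_total| = 139.6 V, ∠V_total = 46.3°.

V_total = 139.6∠46.3° V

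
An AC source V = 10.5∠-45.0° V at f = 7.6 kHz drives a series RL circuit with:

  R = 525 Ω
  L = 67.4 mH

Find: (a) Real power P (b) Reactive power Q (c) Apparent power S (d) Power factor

Step 1 — Angular frequency: ω = 2π·f = 2π·7600 = 4.775e+04 rad/s.
Step 2 — Component impedances:
  R: Z = R = 525 Ω
  L: Z = jωL = j·4.775e+04·0.0674 = 0 + j3218 Ω
Step 3 — Series combination: Z_total = R + L = 525 + j3218 Ω = 3261∠80.7° Ω.
Step 4 — Source phasor: V = 10.5∠-45.0° V = 7.425 - j7.425 V.
Step 5 — Current: I = V / Z = -0.001881 - j0.002614 A = 0.00322∠-125.7° A.
Step 6 — Complex power: S = V·I* = 0.005443 + j0.03337 VA.
Step 7 — Real power: P = Re(S) = 0.005443 W.
Step 8 — Reactive power: Q = Im(S) = 0.03337 VAR.
Step 9 — Apparent power: |S| = 0.03381 VA.
Step 10 — Power factor: PF = P/|S| = 0.161 (lagging).

(a) P = 0.005443 W  (b) Q = 0.03337 VAR  (c) S = 0.03381 VA  (d) PF = 0.161 (lagging)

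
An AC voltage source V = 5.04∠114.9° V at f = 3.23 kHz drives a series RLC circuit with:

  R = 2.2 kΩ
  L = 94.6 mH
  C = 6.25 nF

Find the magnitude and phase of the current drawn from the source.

Step 1 — Angular frequency: ω = 2π·f = 2π·3230 = 2.029e+04 rad/s.
Step 2 — Component impedances:
  R: Z = R = 2200 Ω
  L: Z = jωL = j·2.029e+04·0.0946 = 0 + j1920 Ω
  C: Z = 1/(jωC) = -j/(ω·C) = 0 - j7884 Ω
Step 3 — Series combination: Z_total = R + L + C = 2200 - j5964 Ω = 6357∠-69.8° Ω.
Step 4 — Source phasor: V = 5.04∠114.9° V = -2.122 + j4.572 V.
Step 5 — Ohm's law: I = V / Z_total = (-2.122 + j4.572) / (2200 - j5964) = -0.0007902 - j6.43e-05 A.
Step 6 — Convert to polar: |I| = 0.0007929 A, ∠I = -175.3°.

I = 0.0007929∠-175.3° A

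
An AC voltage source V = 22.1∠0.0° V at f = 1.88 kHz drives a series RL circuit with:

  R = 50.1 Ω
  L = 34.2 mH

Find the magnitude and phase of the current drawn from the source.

Step 1 — Angular frequency: ω = 2π·f = 2π·1880 = 1.181e+04 rad/s.
Step 2 — Component impedances:
  R: Z = R = 50.1 Ω
  L: Z = jωL = j·1.181e+04·0.0342 = 0 + j404 Ω
Step 3 — Series combination: Z_total = R + L = 50.1 + j404 Ω = 407.1∠82.9° Ω.
Step 4 — Source phasor: V = 22.1∠0.0° V = 22.1 V.
Step 5 — Ohm's law: I = V / Z_total = (22.1) / (50.1 + j404) = 0.006681 - j0.05388 A.
Step 6 — Convert to polar: |I| = 0.05429 A, ∠I = -82.9°.

I = 0.05429∠-82.9° A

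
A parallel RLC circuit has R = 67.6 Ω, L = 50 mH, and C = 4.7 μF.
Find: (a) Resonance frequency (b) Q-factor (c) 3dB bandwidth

Step 1 — Resonance: ω₀ = 1/√(LC) = 1/√(0.05·4.7e-06) = 2063 rad/s.
Step 2 — f₀ = ω₀/(2π) = 328.3 Hz.
Step 3 — Parallel Q: Q = R/(ω₀L) = 67.6/(2063·0.05) = 0.6554.
Step 4 — Bandwidth: Δω = ω₀/Q = 3147 rad/s; BW = Δω/(2π) = 500.9 Hz.

(a) f₀ = 328.3 Hz  (b) Q = 0.6554  (c) BW = 500.9 Hz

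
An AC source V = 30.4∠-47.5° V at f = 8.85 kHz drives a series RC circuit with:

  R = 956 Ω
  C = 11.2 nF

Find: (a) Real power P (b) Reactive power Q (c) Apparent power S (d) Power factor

Step 1 — Angular frequency: ω = 2π·f = 2π·8850 = 5.561e+04 rad/s.
Step 2 — Component impedances:
  R: Z = R = 956 Ω
  C: Z = 1/(jωC) = -j/(ω·C) = 0 - j1606 Ω
Step 3 — Series combination: Z_total = R + C = 956 - j1606 Ω = 1869∠-59.2° Ω.
Step 4 — Source phasor: V = 30.4∠-47.5° V = 20.54 - j22.41 V.
Step 5 — Current: I = V / Z = 0.01593 + j0.003308 A = 0.01627∠11.7° A.
Step 6 — Complex power: S = V·I* = 0.253 - j0.4249 VA.
Step 7 — Real power: P = Re(S) = 0.253 W.
Step 8 — Reactive power: Q = Im(S) = -0.4249 VAR.
Step 9 — Apparent power: |S| = 0.4945 VA.
Step 10 — Power factor: PF = P/|S| = 0.5116 (leading).

(a) P = 0.253 W  (b) Q = -0.4249 VAR  (c) S = 0.4945 VA  (d) PF = 0.5116 (leading)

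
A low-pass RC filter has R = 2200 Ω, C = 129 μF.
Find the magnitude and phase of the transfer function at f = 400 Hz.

Step 1 — Angular frequency: ω = 2π·400 = 2513 rad/s.
Step 2 — Transfer function: H(jω) = 1/(1 + jωRC).
Step 3 — Denominator: 1 + jωRC = 1 + j·2513·2200·0.000129 = 1 + j713.3.
Step 4 — H = 1.966e-06 - j0.001402.
Step 5 — Magnitude: |H| = 0.001402 (-57.1 dB); phase: φ = -89.9°.

|H| = 0.001402 (-57.1 dB), φ = -89.9°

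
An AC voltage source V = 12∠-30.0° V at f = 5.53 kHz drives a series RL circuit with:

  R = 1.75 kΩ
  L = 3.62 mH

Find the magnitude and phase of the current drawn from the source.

Step 1 — Angular frequency: ω = 2π·f = 2π·5530 = 3.475e+04 rad/s.
Step 2 — Component impedances:
  R: Z = R = 1750 Ω
  L: Z = jωL = j·3.475e+04·0.00362 = 0 + j125.8 Ω
Step 3 — Series combination: Z_total = R + L = 1750 + j125.8 Ω = 1755∠4.1° Ω.
Step 4 — Source phasor: V = 12∠-30.0° V = 10.39 - j6 V.
Step 5 — Ohm's law: I = V / Z_total = (10.39 - j6) / (1750 + j125.8) = 0.005663 - j0.003836 A.
Step 6 — Convert to polar: |I| = 0.006839 A, ∠I = -34.1°.

I = 0.006839∠-34.1° A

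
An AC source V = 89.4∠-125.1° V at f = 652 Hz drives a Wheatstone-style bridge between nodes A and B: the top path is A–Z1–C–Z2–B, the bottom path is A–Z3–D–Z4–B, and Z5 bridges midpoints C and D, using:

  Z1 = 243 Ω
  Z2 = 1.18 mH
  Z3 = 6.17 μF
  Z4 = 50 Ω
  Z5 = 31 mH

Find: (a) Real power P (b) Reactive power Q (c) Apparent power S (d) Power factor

Step 1 — Angular frequency: ω = 2π·f = 2π·652 = 4097 rad/s.
Step 2 — Component impedances:
  Z1: Z = R = 243 Ω
  Z2: Z = jωL = j·4097·0.00118 = 0 + j4.834 Ω
  Z3: Z = 1/(jωC) = -j/(ω·C) = 0 - j39.56 Ω
  Z4: Z = R = 50 Ω
  Z5: Z = jωL = j·4097·0.031 = 0 + j127 Ω
Step 3 — Bridge requires nodal analysis (the Z5 bridge couples midpoints C and D, so the two paths cannot be reduced to a simple series/parallel combination). Setting node B to ground and injecting 1 A at node A, the 3-node admittance system at A, C, D solves to V_A = Z_AB = 38.96 - j16.3 Ω = 42.24∠-22.7° Ω.
Step 4 — Source phasor: V = 89.4∠-125.1° V = -51.41 - j73.14 V.
Step 5 — Current: I = V / Z = -0.4543 - j2.067 A = 2.117∠-102.4° A.
Step 6 — Complex power: S = V·I* = 174.6 - j73.05 VA.
Step 7 — Real power: P = Re(S) = 174.6 W.
Step 8 — Reactive power: Q = Im(S) = -73.05 VAR.
Step 9 — Apparent power: |S| = 189.2 VA.
Step 10 — Power factor: PF = P/|S| = 0.9225 (leading).

(a) P = 174.6 W  (b) Q = -73.05 VAR  (c) S = 189.2 VA  (d) PF = 0.9225 (leading)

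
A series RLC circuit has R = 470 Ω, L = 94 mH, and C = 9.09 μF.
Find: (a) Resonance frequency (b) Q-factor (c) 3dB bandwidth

Step 1 — Resonance: ω₀ = 1/√(LC) = 1/√(0.094·9.09e-06) = 1082 rad/s.
Step 2 — f₀ = ω₀/(2π) = 172.2 Hz.
Step 3 — Series Q: Q = ω₀L/R = 1082·0.094/470 = 0.2164.
Step 4 — Bandwidth: Δω = ω₀/Q = 5000 rad/s; BW = Δω/(2π) = 795.8 Hz.

(a) f₀ = 172.2 Hz  (b) Q = 0.2164  (c) BW = 795.8 Hz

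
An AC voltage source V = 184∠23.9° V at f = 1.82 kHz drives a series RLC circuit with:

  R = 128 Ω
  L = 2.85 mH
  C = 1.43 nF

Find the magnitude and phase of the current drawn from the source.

Step 1 — Angular frequency: ω = 2π·f = 2π·1820 = 1.144e+04 rad/s.
Step 2 — Component impedances:
  R: Z = R = 128 Ω
  L: Z = jωL = j·1.144e+04·0.00285 = 0 + j32.59 Ω
  C: Z = 1/(jωC) = -j/(ω·C) = 0 - j6.115e+04 Ω
Step 3 — Series combination: Z_total = R + L + C = 128 - j6.112e+04 Ω = 6.112e+04∠-89.9° Ω.
Step 4 — Source phasor: V = 184∠23.9° V = 168.2 + j74.55 V.
Step 5 — Ohm's law: I = V / Z_total = (168.2 + j74.55) / (128 - j6.112e+04) = -0.001214 + j0.002755 A.
Step 6 — Convert to polar: |I| = 0.00301 A, ∠I = 113.8°.

I = 0.00301∠113.8° A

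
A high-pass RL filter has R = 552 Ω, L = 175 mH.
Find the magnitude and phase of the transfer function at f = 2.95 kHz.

Step 1 — Angular frequency: ω = 2π·2950 = 1.854e+04 rad/s.
Step 2 — Transfer function: H(jω) = jωL/(R + jωL).
Step 3 — Numerator jωL = j·3244; denominator R + jωL = 552 + j3244.
Step 4 — H = 0.9719 + j0.1654.
Step 5 — Magnitude: |H| = 0.9858 (-0.1 dB); phase: φ = 9.7°.

|H| = 0.9858 (-0.1 dB), φ = 9.7°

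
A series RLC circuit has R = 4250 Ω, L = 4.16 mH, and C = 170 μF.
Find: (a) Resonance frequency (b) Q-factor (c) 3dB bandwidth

Step 1 — Resonance condition Im(Z)=0 gives ω₀ = 1/√(LC).
Step 2 — ω₀ = 1/√(0.00416·0.00017) = 1189 rad/s.
Step 3 — f₀ = ω₀/(2π) = 189.3 Hz.
Step 4 — Series Q: Q = ω₀L/R = 1189·0.00416/4250 = 0.001164.
Step 5 — 3dB bandwidth: Δω = ω₀/Q = 1.022e+06 rad/s; BW = Δω/(2π) = 1.626e+05 Hz.

(a) f₀ = 189.3 Hz  (b) Q = 0.001164  (c) BW = 1.626e+05 Hz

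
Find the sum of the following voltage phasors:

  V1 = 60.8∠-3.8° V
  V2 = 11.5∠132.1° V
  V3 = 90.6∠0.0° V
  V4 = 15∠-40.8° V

Step 1 — Convert each phasor to rectangular form:
  V1 = 60.8·(cos(-3.8°) + j·sin(-3.8°)) = 60.67 - j4.029 V
  V2 = 11.5·(cos(132.1°) + j·sin(132.1°)) = -7.71 + j8.533 V
  V3 = 90.6·(cos(0.0°) + j·sin(0.0°)) = 90.6 V
  V4 = 15·(cos(-40.8°) + j·sin(-40.8°)) = 11.35 - j9.801 V
Step 2 — Sum components: V_total = 154.9 - j5.298 V.
Step 3 — Convert to polar: |V_total| = 155 V, ∠V_total = -2.0°.

V_total = 155∠-2.0° V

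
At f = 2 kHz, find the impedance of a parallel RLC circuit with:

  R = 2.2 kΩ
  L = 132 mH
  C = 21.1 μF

Step 1 — Angular frequency: ω = 2π·f = 2π·2000 = 1.257e+04 rad/s.
Step 2 — Component impedances:
  R: Z = R = 2200 Ω
  L: Z = jωL = j·1.257e+04·0.132 = 0 + j1659 Ω
  C: Z = 1/(jωC) = -j/(ω·C) = 0 - j3.771 Ω
Step 3 — Parallel combination: 1/Z_total = 1/R + 1/L + 1/C; Z_total = 0.006495 - j3.78 Ω = 3.78∠-89.9° Ω.

Z = 0.006495 - j3.78 Ω = 3.78∠-89.9° Ω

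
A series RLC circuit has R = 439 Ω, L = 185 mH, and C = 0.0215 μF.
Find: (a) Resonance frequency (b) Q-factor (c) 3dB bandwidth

Step 1 — Resonance condition Im(Z)=0 gives ω₀ = 1/√(LC).
Step 2 — ω₀ = 1/√(0.185·2.15e-08) = 1.586e+04 rad/s.
Step 3 — f₀ = ω₀/(2π) = 2524 Hz.
Step 4 — Series Q: Q = ω₀L/R = 1.586e+04·0.185/439 = 6.682.
Step 5 — 3dB bandwidth: Δω = ω₀/Q = 2373 rad/s; BW = Δω/(2π) = 377.7 Hz.

(a) f₀ = 2524 Hz  (b) Q = 6.682  (c) BW = 377.7 Hz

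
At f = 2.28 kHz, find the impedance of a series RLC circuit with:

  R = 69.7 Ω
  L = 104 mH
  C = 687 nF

Step 1 — Angular frequency: ω = 2π·f = 2π·2280 = 1.433e+04 rad/s.
Step 2 — Component impedances:
  R: Z = R = 69.7 Ω
  L: Z = jωL = j·1.433e+04·0.104 = 0 + j1490 Ω
  C: Z = 1/(jωC) = -j/(ω·C) = 0 - j101.6 Ω
Step 3 — Series combination: Z_total = R + L + C = 69.7 + j1388 Ω = 1390∠87.1° Ω.

Z = 69.7 + j1388 Ω = 1390∠87.1° Ω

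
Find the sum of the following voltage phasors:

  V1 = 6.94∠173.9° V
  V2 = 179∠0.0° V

Step 1 — Convert each phasor to rectangular form:
  V1 = 6.94·(cos(173.9°) + j·sin(173.9°)) = -6.901 + j0.7375 V
  V2 = 179·(cos(0.0°) + j·sin(0.0°)) = 179 V
Step 2 — Sum components: V_total = 172.1 + j0.7375 V.
Step 3 — Convert to polar: |V_total| = 172.1 V, ∠V_total = 0.2°.

V_total = 172.1∠0.2° V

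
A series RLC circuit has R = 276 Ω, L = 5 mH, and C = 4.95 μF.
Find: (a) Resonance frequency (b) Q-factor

Step 1 — Resonance condition Im(Z)=0 gives ω₀ = 1/√(LC).
Step 2 — ω₀ = 1/√(0.005·4.95e-06) = 6356 rad/s.
Step 3 — f₀ = ω₀/(2π) = 1012 Hz.
Step 4 — Series Q: Q = ω₀L/R = 6356·0.005/276 = 0.1152.

(a) f₀ = 1012 Hz  (b) Q = 0.1152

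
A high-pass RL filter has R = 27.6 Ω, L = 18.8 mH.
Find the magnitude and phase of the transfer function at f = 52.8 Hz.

Step 1 — Angular frequency: ω = 2π·52.8 = 331.8 rad/s.
Step 2 — Transfer function: H(jω) = jωL/(R + jωL).
Step 3 — Numerator jωL = j·6.237; denominator R + jωL = 27.6 + j6.237.
Step 4 — H = 0.04858 + j0.215.
Step 5 — Magnitude: |H| = 0.2204 (-13.1 dB); phase: φ = 77.3°.

|H| = 0.2204 (-13.1 dB), φ = 77.3°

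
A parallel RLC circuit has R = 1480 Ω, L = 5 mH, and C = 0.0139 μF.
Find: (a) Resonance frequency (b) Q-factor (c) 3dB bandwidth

Step 1 — Resonance: ω₀ = 1/√(LC) = 1/√(0.005·1.39e-08) = 1.2e+05 rad/s.
Step 2 — f₀ = ω₀/(2π) = 1.909e+04 Hz.
Step 3 — Parallel Q: Q = R/(ω₀L) = 1480/(1.2e+05·0.005) = 2.468.
Step 4 — Bandwidth: Δω = ω₀/Q = 4.861e+04 rad/s; BW = Δω/(2π) = 7736 Hz.

(a) f₀ = 1.909e+04 Hz  (b) Q = 2.468  (c) BW = 7736 Hz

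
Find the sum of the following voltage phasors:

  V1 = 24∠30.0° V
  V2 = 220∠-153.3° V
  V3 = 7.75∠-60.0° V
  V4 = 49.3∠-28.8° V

Step 1 — Convert each phasor to rectangular form:
  V1 = 24·(cos(30.0°) + j·sin(30.0°)) = 20.78 + j12 V
  V2 = 220·(cos(-153.3°) + j·sin(-153.3°)) = -196.5 - j98.85 V
  V3 = 7.75·(cos(-60.0°) + j·sin(-60.0°)) = 3.875 - j6.712 V
  V4 = 49.3·(cos(-28.8°) + j·sin(-28.8°)) = 43.2 - j23.75 V
Step 2 — Sum components: V_total = -128.7 - j117.3 V.
Step 3 — Convert to polar: |V_total| = 174.1 V, ∠V_total = -137.6°.

V_total = 174.1∠-137.6° V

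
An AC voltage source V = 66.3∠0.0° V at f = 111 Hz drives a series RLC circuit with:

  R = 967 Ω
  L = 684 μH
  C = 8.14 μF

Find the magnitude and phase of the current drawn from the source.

Step 1 — Angular frequency: ω = 2π·f = 2π·111 = 697.4 rad/s.
Step 2 — Component impedances:
  R: Z = R = 967 Ω
  L: Z = jωL = j·697.4·0.000684 = 0 + j0.477 Ω
  C: Z = 1/(jωC) = -j/(ω·C) = 0 - j176.1 Ω
Step 3 — Series combination: Z_total = R + L + C = 967 - j175.7 Ω = 982.8∠-10.3° Ω.
Step 4 — Source phasor: V = 66.3∠0.0° V = 66.3 V.
Step 5 — Ohm's law: I = V / Z_total = (66.3) / (967 - j175.7) = 0.06637 + j0.01206 A.
Step 6 — Convert to polar: |I| = 0.06746 A, ∠I = 10.3°.

I = 0.06746∠10.3° A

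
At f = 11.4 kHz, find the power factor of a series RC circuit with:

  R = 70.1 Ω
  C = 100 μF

Step 1 — Angular frequency: ω = 2π·f = 2π·1.14e+04 = 7.163e+04 rad/s.
Step 2 — Component impedances:
  R: Z = R = 70.1 Ω
  C: Z = 1/(jωC) = -j/(ω·C) = 0 - j0.1396 Ω
Step 3 — Series combination: Z_total = R + C = 70.1 - j0.1396 Ω = 70.1∠-0.1° Ω.
Step 4 — Power factor: PF = cos(φ) = Re(Z)/|Z| = 70.1/70.1 = 1.
Step 5 — Type: Im(Z) = -0.1396 ⇒ leading (phase φ = -0.1°).

PF = 1 (leading, φ = -0.1°)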